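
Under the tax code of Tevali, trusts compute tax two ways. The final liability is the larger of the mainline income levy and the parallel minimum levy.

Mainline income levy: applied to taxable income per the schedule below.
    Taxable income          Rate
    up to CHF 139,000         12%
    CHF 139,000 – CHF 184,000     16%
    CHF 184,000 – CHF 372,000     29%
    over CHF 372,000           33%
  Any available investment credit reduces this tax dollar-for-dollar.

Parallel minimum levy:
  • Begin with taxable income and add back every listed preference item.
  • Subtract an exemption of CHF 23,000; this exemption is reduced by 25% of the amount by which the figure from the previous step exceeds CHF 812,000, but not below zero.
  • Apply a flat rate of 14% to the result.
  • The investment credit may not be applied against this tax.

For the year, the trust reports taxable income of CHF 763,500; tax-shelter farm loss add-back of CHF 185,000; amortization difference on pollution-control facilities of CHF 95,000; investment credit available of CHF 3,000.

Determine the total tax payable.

Parallel minimum levy:
  Adjusted income: CHF 763,500 + CHF 185,000 + CHF 95,000 = CHF 1,043,500
  Exemption: 25% × (CHF 1,043,500 − CHF 812,000) = CHF 57,875 ≥ CHF 23,000, so the exemption is fully phased out
  Base: CHF 1,043,500 − CHF 0 = CHF 1,043,500
  CHF 1,043,500 × 14% = CHF 146,090

Mainline income levy:
  CHF 139,000 × 12% = CHF 16,680
  CHF 45,000 × 16% = CHF 7,200
  CHF 188,000 × 29% = CHF 54,520
  CHF 391,500 × 33% = CHF 129,195
  → CHF 207,595
  Less investment credit CHF 3,000 → CHF 204,595

CHF 204,595 > CHF 146,090, so the mainline income levy governs.

CHF 204,595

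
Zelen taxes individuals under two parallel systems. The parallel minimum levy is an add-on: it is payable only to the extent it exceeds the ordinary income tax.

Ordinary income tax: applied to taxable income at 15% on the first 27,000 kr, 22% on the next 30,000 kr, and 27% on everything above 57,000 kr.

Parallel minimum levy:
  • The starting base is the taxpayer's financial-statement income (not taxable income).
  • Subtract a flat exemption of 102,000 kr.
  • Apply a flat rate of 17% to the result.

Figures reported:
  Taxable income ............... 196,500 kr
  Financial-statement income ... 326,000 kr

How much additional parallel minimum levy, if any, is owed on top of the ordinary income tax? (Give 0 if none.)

Ordinary income tax:
  27,000 kr × 15% = 4,050 kr
  30,000 kr × 22% = 6,600 kr
  139,500 kr × 27% = 37,665 kr
  → 48,315 kr

Parallel minimum levy:
  Base (financial-statement income): 326,000 kr
  Less exemption 102,000 kr → base 224,000 kr
  224,000 kr × 17% = 38,080 kr

38,080 kr ≤ 48,315 kr, so no add-on is due.

0 kr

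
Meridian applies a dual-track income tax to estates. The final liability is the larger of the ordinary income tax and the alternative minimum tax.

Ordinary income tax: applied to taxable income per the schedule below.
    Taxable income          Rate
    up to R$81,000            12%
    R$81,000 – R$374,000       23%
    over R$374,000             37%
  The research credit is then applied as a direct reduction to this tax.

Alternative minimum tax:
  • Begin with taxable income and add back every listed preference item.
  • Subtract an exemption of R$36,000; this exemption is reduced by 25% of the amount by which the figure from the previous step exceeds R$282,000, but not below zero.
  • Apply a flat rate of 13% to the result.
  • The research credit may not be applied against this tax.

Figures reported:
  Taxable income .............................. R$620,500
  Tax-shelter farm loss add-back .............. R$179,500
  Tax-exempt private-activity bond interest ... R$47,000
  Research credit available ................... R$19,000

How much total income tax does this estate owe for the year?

R$149,315

Alternative minimum tax:
  Adjusted income: R$620,500 + R$179,500 + R$47,000 = R$847,000
  Exemption: 25% × (R$847,000 − R$282,000) = R$141,250 ≥ R$36,000, so the exemption is fully phased out
  Base: R$847,000 − R$0 = R$847,000
  R$847,000 × 13% = R$110,110

Ordinary income tax:
  R$81,000 × 12% = R$9,720
  R$293,000 × 23% = R$67,390
  R$246,500 × 37% = R$91,205
  → R$168,315
  Less research credit R$19,000 → R$149,315

R$149,315 > R$110,110, so the ordinary income tax governs.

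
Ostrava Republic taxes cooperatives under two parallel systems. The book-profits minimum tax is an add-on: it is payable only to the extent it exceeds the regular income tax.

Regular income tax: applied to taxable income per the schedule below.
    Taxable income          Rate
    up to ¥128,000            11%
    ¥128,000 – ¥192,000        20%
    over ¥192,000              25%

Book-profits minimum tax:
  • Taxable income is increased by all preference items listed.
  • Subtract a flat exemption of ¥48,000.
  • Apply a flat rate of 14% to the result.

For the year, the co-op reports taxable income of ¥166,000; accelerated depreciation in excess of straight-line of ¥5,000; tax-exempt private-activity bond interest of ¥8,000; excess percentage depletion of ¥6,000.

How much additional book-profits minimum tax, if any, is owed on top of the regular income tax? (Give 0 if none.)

¥0

Book-profits minimum tax:
  Adjusted income: ¥166,000 + ¥5,000 + ¥8,000 + ¥6,000 = ¥185,000
  Less exemption ¥48,000 → base ¥137,000
  ¥137,000 × 14% = ¥19,180

Regular income tax:
  ¥128,000 × 11% = ¥14,080
  ¥38,000 × 20% = ¥7,600
  → ¥21,680

¥19,180 ≤ ¥21,680, so no add-on is due.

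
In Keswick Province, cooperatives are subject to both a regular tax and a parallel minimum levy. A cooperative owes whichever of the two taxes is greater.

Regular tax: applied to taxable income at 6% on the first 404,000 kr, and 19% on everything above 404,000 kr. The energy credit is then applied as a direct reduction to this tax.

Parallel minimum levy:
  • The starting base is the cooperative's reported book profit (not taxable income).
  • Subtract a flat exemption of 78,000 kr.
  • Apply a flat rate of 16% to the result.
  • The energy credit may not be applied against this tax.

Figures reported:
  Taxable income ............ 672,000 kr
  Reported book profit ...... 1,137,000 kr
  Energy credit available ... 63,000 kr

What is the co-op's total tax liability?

169,440 kr

Parallel minimum levy:
  Base (reported book profit): 1,137,000 kr
  Less exemption 78,000 kr → base 1,059,000 kr
  1,059,000 kr × 16% = 169,440 kr

Regular tax:
  404,000 kr × 6% = 24,240 kr
  268,000 kr × 19% = 50,920 kr
  → 75,160 kr
  Less energy credit 63,000 kr → 12,160 kr

169,440 kr > 12,160 kr, so the parallel minimum levy is the binding amount.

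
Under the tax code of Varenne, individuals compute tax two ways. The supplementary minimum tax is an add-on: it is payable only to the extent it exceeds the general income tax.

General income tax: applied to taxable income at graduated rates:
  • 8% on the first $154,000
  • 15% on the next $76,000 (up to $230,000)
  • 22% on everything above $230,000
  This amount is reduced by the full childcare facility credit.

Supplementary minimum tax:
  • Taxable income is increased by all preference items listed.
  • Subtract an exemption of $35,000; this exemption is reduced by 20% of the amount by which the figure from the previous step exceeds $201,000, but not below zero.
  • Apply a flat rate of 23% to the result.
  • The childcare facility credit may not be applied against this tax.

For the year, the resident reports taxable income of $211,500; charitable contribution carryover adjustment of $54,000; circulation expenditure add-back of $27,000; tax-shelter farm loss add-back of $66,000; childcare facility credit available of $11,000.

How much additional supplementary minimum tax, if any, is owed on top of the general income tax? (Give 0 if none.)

General income tax:
  $154,000 × 8% = $12,320
  $57,500 × 15% = $8,625
  → $20,945
  Less childcare facility credit $11,000 → $9,945

Supplementary minimum tax:
  Adjusted income: $211,500 + $54,000 + $27,000 + $66,000 = $358,500
  Exemption: $35,000 − 20% × ($358,500 − $201,000) = $35,000 − $31,500 = $3,500
  Base: $358,500 − $3,500 = $355,000
  $355,000 × 23% = $81,650

Excess of supplementary minimum tax over general income tax: $81,650 − $9,945 = $71,705.

$71,705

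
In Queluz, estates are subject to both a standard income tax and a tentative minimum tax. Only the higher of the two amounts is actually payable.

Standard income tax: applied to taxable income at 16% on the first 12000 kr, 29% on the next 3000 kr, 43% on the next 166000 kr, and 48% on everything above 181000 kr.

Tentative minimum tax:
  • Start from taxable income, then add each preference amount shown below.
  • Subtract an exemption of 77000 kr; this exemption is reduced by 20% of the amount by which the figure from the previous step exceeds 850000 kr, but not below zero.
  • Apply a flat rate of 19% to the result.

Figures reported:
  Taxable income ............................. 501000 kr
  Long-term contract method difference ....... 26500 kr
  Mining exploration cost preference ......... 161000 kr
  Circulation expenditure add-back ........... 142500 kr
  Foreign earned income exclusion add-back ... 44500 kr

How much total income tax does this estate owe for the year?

Tentative minimum tax:
  Adjusted income: 501000 kr + 26500 kr + 161000 kr + 142500 kr + 44500 kr = 875500 kr
  Exemption: 77000 kr − 20% × (875500 kr − 850000 kr) = 77000 kr − 5100 kr = 71900 kr
  Base: 875500 kr − 71900 kr = 803600 kr
  803600 kr × 19% = 152684 kr

Standard income tax:
  12000 kr × 16% = 1920 kr
  3000 kr × 29% = 870 kr
  166000 kr × 43% = 71380 kr
  320000 kr × 48% = 153600 kr
  → 227770 kr

227770 kr > 152684 kr, so the standard income tax governs.

227770 kr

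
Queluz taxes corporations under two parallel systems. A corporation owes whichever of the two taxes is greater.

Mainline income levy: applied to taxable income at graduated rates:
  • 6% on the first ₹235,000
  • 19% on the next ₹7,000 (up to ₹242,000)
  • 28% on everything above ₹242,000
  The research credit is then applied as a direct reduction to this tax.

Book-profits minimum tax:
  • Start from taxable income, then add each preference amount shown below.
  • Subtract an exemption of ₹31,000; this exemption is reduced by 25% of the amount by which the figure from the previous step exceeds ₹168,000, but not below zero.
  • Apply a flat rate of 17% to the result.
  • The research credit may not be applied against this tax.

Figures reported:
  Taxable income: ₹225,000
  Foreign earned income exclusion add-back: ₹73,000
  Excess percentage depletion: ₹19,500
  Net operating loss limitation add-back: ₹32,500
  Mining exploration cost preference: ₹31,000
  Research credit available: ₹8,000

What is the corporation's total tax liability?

₹64,770

Book-profits minimum tax:
  Adjusted income: ₹225,000 + ₹73,000 + ₹19,500 + ₹32,500 + ₹31,000 = ₹381,000
  Exemption: 25% × (₹381,000 − ₹168,000) = ₹53,250 ≥ ₹31,000, so the exemption is fully phased out
  Base: ₹381,000 − ₹0 = ₹381,000
  ₹381,000 × 17% = ₹64,770

Mainline income levy:
  ₹225,000 × 6% = ₹13,500
  Less research credit ₹8,000 → ₹5,500

₹64,770 > ₹5,500, so the book-profits minimum tax is the binding amount.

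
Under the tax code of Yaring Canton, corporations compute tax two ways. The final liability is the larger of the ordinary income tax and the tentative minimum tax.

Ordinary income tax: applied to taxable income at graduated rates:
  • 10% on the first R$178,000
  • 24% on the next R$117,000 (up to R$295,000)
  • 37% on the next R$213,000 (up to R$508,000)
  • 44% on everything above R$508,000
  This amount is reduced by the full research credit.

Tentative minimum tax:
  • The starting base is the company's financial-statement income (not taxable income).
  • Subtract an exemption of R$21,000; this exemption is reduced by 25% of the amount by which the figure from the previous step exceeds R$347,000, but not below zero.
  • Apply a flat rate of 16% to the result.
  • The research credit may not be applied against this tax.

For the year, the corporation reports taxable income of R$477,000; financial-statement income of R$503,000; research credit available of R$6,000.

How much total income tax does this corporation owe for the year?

Tentative minimum tax:
  Base (financial-statement income): R$503,000
  Exemption: 25% × (R$503,000 − R$347,000) = R$39,000 ≥ R$21,000, so the exemption is fully phased out
  Base: R$503,000 − R$0 = R$503,000
  R$503,000 × 16% = R$80,480

Ordinary income tax:
  R$178,000 × 10% = R$17,800
  R$117,000 × 24% = R$28,080
  R$182,000 × 37% = R$67,340
  → R$113,220
  Less research credit R$6,000 → R$107,220

R$107,220 > R$80,480, so the ordinary income tax governs.

R$107,220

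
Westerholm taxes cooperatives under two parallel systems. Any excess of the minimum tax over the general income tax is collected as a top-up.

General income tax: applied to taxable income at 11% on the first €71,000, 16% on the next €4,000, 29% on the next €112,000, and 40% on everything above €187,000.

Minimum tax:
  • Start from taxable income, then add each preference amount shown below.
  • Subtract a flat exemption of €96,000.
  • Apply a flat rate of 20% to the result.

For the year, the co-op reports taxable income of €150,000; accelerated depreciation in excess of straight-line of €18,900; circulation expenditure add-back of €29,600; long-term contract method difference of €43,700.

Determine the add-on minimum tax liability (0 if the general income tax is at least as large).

General income tax:
  €71,000 × 11% = €7,810
  €4,000 × 16% = €640
  €75,000 × 29% = €21,750
  → €30,200

Minimum tax:
  Adjusted income: €150,000 + €18,900 + €29,600 + €43,700 = €242,200
  Less exemption €96,000 → base €146,200
  €146,200 × 20% = €29,240

€29,240 ≤ €30,200, so no add-on is due.

€0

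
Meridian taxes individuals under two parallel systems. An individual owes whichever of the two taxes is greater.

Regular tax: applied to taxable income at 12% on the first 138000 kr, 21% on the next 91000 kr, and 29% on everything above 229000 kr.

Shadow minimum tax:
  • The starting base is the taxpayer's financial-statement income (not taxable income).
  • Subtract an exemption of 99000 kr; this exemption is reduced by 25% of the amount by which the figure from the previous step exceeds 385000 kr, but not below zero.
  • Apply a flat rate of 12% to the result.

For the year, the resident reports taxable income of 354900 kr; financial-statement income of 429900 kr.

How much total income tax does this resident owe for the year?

72181 kr

Shadow minimum tax:
  Base (financial-statement income): 429900 kr
  Exemption: 99000 kr − 25% × (429900 kr − 385000 kr) = 99000 kr − 11225 kr = 87775 kr
  Base: 429900 kr − 87775 kr = 342125 kr
  342125 kr × 12% = 41055 kr

Regular tax:
  138000 kr × 12% = 16560 kr
  91000 kr × 21% = 19110 kr
  125900 kr × 29% = 36511 kr
  → 72181 kr

72181 kr > 41055 kr, so the regular tax governs.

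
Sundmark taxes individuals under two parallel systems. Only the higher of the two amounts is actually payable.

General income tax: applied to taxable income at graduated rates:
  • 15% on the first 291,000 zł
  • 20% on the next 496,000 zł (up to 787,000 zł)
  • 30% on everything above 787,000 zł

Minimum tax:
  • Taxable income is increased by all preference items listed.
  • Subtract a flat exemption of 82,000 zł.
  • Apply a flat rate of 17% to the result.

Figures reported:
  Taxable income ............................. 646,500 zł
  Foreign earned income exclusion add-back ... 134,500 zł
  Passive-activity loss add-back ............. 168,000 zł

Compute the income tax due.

147,390 zł

Minimum tax:
  Adjusted income: 646,500 zł + 134,500 zł + 168,000 zł = 949,000 zł
  Less exemption 82,000 zł → base 867,000 zł
  867,000 zł × 17% = 147,390 zł

General income tax:
  291,000 zł × 15% = 43,650 zł
  355,500 zł × 20% = 71,100 zł
  → 114,750 zł

147,390 zł > 114,750 zł, so the minimum tax is the binding amount.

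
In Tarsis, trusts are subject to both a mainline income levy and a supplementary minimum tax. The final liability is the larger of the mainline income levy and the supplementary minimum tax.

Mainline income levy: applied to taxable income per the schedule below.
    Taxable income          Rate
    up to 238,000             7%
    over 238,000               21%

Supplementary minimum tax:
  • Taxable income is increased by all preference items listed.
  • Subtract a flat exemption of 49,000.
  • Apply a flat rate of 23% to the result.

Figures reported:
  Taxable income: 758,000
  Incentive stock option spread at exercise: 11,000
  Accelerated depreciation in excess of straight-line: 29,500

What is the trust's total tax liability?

172,385

Mainline income levy:
  238,000 × 7% = 16,660
  520,000 × 21% = 109,200
  → 125,860

Supplementary minimum tax:
  Adjusted income: 758,000 + 11,000 + 29,500 = 798,500
  Less exemption 49,000 → base 749,500
  749,500 × 23% = 172,385

172,385 > 125,860, so the supplementary minimum tax is the binding amount.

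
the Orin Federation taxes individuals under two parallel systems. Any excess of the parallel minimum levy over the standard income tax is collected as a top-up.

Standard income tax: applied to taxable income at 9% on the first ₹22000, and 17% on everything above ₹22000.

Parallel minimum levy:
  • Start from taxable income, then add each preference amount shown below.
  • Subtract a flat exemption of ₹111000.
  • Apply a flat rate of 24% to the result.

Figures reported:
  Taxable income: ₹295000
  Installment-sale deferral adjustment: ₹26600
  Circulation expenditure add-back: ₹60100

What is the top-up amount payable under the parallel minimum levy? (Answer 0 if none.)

Parallel minimum levy:
  Adjusted income: ₹295000 + ₹26600 + ₹60100 = ₹381700
  Less exemption ₹111000 → base ₹270700
  ₹270700 × 24% = ₹64968

Standard income tax:
  ₹22000 × 9% = ₹1980
  ₹273000 × 17% = ₹46410
  → ₹48390

Excess of parallel minimum levy over standard income tax: ₹64968 − ₹48390 = ₹16578.

₹16578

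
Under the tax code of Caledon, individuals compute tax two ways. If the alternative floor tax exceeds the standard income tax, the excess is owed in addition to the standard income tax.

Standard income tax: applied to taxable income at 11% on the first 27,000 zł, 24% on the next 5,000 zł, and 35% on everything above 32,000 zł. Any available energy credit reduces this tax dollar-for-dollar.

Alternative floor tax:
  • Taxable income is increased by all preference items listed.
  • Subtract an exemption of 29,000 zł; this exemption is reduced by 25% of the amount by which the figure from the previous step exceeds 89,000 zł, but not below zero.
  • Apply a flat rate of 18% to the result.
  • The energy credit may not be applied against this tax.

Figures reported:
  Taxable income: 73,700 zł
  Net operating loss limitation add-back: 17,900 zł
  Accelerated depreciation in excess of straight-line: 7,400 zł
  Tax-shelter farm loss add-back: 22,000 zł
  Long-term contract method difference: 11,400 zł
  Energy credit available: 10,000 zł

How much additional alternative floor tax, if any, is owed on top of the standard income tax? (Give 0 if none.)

11,800 zł

Alternative floor tax:
  Adjusted income: 73,700 zł + 17,900 zł + 7,400 zł + 22,000 zł + 11,400 zł = 132,400 zł
  Exemption: 29,000 zł − 25% × (132,400 zł − 89,000 zł) = 29,000 zł − 10,850 zł = 18,150 zł
  Base: 132,400 zł − 18,150 zł = 114,250 zł
  114,250 zł × 18% = 20,565 zł

Standard income tax:
  27,000 zł × 11% = 2,970 zł
  5,000 zł × 24% = 1,200 zł
  41,700 zł × 35% = 14,595 zł
  → 18,765 zł
  Less energy credit 10,000 zł → 8,765 zł

Excess of alternative floor tax over standard income tax: 20,565 zł − 8,765 zł = 11,800 zł.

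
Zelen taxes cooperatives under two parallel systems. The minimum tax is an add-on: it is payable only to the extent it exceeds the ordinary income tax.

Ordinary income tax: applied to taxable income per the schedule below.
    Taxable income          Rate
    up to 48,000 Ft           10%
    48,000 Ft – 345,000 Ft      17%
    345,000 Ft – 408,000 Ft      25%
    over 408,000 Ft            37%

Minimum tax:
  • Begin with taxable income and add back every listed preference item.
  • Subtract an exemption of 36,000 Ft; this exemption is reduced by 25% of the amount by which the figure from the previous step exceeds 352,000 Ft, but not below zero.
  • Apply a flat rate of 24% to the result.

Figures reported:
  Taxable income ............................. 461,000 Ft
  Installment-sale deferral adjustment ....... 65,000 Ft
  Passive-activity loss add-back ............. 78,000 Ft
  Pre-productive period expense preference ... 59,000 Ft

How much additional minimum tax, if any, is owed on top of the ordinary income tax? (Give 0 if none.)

Minimum tax:
  Adjusted income: 461,000 Ft + 65,000 Ft + 78,000 Ft + 59,000 Ft = 663,000 Ft
  Exemption: 25% × (663,000 Ft − 352,000 Ft) = 77,750 Ft ≥ 36,000 Ft, so the exemption is fully phased out
  Base: 663,000 Ft − 0 Ft = 663,000 Ft
  663,000 Ft × 24% = 159,120 Ft

Ordinary income tax:
  48,000 Ft × 10% = 4,800 Ft
  297,000 Ft × 17% = 50,490 Ft
  63,000 Ft × 25% = 15,750 Ft
  53,000 Ft × 37% = 19,610 Ft
  → 90,650 Ft

Excess of minimum tax over ordinary income tax: 159,120 Ft − 90,650 Ft = 68,470 Ft.

68,470 Ft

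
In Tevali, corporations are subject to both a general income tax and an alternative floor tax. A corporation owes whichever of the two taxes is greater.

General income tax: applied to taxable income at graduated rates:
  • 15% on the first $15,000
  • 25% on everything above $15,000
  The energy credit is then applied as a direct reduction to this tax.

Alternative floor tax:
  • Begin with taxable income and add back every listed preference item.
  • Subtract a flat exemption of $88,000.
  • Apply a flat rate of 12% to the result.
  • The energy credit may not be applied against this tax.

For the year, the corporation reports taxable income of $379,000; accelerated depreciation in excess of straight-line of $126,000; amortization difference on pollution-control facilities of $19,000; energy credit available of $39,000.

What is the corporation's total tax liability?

$54,250

General income tax:
  $15,000 × 15% = $2,250
  $364,000 × 25% = $91,000
  → $93,250
  Less energy credit $39,000 → $54,250

Alternative floor tax:
  Adjusted income: $379,000 + $126,000 + $19,000 = $524,000
  Less exemption $88,000 → base $436,000
  $436,000 × 12% = $52,320

$54,250 > $52,320, so the general income tax governs.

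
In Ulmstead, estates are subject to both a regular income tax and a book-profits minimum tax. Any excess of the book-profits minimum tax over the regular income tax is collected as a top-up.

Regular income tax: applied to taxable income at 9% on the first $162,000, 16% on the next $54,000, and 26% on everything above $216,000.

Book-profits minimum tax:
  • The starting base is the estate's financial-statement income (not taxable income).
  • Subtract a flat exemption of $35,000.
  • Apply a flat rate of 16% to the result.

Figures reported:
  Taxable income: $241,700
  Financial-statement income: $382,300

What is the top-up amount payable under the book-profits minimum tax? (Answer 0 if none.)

Book-profits minimum tax:
  Base (financial-statement income): $382,300
  Less exemption $35,000 → base $347,300
  $347,300 × 16% = $55,568

Regular income tax:
  $162,000 × 9% = $14,580
  $54,000 × 16% = $8,640
  $25,700 × 26% = $6,682
  → $29,902

Excess of book-profits minimum tax over regular income tax: $55,568 − $29,902 = $25,666.

$25,666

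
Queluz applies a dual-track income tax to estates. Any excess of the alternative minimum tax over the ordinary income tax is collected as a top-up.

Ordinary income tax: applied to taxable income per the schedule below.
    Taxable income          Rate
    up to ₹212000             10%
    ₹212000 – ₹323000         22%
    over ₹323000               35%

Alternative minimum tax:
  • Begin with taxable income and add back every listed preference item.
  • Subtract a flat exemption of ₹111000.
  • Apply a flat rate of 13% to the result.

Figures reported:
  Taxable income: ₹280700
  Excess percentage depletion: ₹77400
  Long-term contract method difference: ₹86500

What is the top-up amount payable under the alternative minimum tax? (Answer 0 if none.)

₹7054

Alternative minimum tax:
  Adjusted income: ₹280700 + ₹77400 + ₹86500 = ₹444600
  Less exemption ₹111000 → base ₹333600
  ₹333600 × 13% = ₹43368

Ordinary income tax:
  ₹212000 × 10% = ₹21200
  ₹68700 × 22% = ₹15114
  → ₹36314

Excess of alternative minimum tax over ordinary income tax: ₹43368 − ₹36314 = ₹7054.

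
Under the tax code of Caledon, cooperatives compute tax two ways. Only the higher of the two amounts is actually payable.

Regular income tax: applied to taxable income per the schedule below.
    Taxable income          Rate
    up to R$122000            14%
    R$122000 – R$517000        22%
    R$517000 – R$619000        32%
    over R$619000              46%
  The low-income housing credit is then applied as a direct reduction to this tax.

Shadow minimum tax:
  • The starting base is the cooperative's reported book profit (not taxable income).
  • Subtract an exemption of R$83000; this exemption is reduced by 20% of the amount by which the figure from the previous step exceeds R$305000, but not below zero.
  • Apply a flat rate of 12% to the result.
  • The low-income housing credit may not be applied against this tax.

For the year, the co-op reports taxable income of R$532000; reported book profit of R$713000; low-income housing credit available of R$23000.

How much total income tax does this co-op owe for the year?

R$85780

Shadow minimum tax:
  Base (reported book profit): R$713000
  Exemption: R$83000 − 20% × (R$713000 − R$305000) = R$83000 − R$81600 = R$1400
  Base: R$713000 − R$1400 = R$711600
  R$711600 × 12% = R$85392

Regular income tax:
  R$122000 × 14% = R$17080
  R$395000 × 22% = R$86900
  R$15000 × 32% = R$4800
  → R$108780
  Less low-income housing credit R$23000 → R$85780

R$85780 > R$85392, so the regular income tax governs.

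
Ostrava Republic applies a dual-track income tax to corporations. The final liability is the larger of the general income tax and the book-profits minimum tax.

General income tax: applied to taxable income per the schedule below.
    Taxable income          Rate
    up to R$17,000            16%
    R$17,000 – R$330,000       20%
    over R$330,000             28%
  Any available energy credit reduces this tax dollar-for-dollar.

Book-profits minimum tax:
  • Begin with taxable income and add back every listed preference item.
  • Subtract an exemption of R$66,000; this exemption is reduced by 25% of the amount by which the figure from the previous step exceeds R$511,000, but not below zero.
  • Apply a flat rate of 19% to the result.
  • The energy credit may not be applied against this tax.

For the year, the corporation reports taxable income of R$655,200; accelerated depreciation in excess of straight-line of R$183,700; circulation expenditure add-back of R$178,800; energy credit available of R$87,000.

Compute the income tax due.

R$193,363

Book-profits minimum tax:
  Adjusted income: R$655,200 + R$183,700 + R$178,800 = R$1,017,700
  Exemption: 25% × (R$1,017,700 − R$511,000) = R$126,675 ≥ R$66,000, so the exemption is fully phased out
  Base: R$1,017,700 − R$0 = R$1,017,700
  R$1,017,700 × 19% = R$193,363

General income tax:
  R$17,000 × 16% = R$2,720
  R$313,000 × 20% = R$62,600
  R$325,200 × 28% = R$91,056
  → R$156,376
  Less energy credit R$87,000 → R$69,376

R$193,363 > R$69,376, so the book-profits minimum tax is the binding amount.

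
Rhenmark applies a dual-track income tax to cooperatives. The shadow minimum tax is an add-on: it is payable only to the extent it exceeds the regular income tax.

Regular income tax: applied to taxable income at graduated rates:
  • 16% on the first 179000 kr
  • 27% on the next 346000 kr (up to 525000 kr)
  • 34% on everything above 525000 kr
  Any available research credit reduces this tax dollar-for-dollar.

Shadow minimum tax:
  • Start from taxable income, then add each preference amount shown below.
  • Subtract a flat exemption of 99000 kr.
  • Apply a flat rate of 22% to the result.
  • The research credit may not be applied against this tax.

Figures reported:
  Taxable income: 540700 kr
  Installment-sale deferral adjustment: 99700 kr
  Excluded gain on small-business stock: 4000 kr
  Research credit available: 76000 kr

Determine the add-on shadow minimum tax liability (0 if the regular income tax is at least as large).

Shadow minimum tax:
  Adjusted income: 540700 kr + 99700 kr + 4000 kr = 644400 kr
  Less exemption 99000 kr → base 545400 kr
  545400 kr × 22% = 119988 kr

Regular income tax:
  179000 kr × 16% = 28640 kr
  346000 kr × 27% = 93420 kr
  15700 kr × 34% = 5338 kr
  → 127398 kr
  Less research credit 76000 kr → 51398 kr

Excess of shadow minimum tax over regular income tax: 119988 kr − 51398 kr = 68590 kr.

68590 kr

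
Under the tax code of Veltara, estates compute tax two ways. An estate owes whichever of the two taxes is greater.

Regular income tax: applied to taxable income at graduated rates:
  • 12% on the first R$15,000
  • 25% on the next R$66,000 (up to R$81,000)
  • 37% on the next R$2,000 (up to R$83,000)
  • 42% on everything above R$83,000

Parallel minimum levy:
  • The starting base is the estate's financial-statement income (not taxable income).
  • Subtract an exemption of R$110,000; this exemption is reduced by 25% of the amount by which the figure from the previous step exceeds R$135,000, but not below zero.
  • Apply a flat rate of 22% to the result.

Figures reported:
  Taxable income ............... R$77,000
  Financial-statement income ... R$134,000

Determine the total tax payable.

R$17,300

Parallel minimum levy:
  Base (financial-statement income): R$134,000
  Exemption: R$134,000 ≤ R$135,000, so full R$110,000 applies
  Base: R$134,000 − R$110,000 = R$24,000
  R$24,000 × 22% = R$5,280

Regular income tax:
  R$15,000 × 12% = R$1,800
  R$62,000 × 25% = R$15,500
  → R$17,300

R$17,300 > R$5,280, so the regular income tax governs.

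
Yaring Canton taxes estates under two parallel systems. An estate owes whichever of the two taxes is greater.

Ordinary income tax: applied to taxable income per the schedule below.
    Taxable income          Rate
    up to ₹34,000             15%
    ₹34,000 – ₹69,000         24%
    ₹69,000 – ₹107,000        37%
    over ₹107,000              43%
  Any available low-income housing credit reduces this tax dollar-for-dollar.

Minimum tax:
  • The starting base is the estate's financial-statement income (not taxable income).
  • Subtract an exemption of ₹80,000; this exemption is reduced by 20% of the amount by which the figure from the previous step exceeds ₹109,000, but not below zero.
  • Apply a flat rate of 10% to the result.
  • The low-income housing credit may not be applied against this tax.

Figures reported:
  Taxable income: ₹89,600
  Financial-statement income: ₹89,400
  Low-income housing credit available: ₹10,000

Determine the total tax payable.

Ordinary income tax:
  ₹34,000 × 15% = ₹5,100
  ₹35,000 × 24% = ₹8,400
  ₹20,600 × 37% = ₹7,622
  → ₹21,122
  Less low-income housing credit ₹10,000 → ₹11,122

Minimum tax:
  Base (financial-statement income): ₹89,400
  Exemption: ₹89,400 ≤ ₹109,000, so full ₹80,000 applies
  Base: ₹89,400 − ₹80,000 = ₹9,400
  ₹9,400 × 10% = ₹940

₹11,122 > ₹940, so the ordinary income tax governs.

₹11,122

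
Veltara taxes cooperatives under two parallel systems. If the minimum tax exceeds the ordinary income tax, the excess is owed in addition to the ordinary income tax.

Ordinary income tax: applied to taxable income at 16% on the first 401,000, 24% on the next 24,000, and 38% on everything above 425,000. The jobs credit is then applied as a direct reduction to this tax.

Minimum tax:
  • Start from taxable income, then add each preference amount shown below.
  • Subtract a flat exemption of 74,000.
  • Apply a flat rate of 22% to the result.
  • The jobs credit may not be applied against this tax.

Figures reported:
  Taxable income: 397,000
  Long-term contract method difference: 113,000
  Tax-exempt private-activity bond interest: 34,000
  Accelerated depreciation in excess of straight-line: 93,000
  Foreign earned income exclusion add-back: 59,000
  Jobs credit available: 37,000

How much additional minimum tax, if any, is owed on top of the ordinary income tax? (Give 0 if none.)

Ordinary income tax:
  397,000 × 16% = 63,520
  Less jobs credit 37,000 → 26,520

Minimum tax:
  Adjusted income: 397,000 + 113,000 + 34,000 + 93,000 + 59,000 = 696,000
  Less exemption 74,000 → base 622,000
  622,000 × 22% = 136,840

Excess of minimum tax over ordinary income tax: 136,840 − 26,520 = 110,320.

110,320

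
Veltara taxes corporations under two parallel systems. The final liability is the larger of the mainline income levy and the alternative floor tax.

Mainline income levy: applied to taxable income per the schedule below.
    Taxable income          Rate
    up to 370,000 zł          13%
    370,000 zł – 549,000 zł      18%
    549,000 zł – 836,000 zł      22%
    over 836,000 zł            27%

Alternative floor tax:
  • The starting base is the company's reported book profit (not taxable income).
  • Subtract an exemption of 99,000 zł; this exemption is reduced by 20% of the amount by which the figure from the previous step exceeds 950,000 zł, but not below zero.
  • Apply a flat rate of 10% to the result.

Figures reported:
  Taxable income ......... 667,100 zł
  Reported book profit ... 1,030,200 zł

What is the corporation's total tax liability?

106,302 zł

Alternative floor tax:
  Base (reported book profit): 1,030,200 zł
  Exemption: 99,000 zł − 20% × (1,030,200 zł − 950,000 zł) = 99,000 zł − 16,040 zł = 82,960 zł
  Base: 1,030,200 zł − 82,960 zł = 947,240 zł
  947,240 zł × 10% = 94,724 zł

Mainline income levy:
  370,000 zł × 13% = 48,100 zł
  179,000 zł × 18% = 32,220 zł
  118,100 zł × 22% = 25,982 zł
  → 106,302 zł

106,302 zł > 94,724 zł, so the mainline income levy governs.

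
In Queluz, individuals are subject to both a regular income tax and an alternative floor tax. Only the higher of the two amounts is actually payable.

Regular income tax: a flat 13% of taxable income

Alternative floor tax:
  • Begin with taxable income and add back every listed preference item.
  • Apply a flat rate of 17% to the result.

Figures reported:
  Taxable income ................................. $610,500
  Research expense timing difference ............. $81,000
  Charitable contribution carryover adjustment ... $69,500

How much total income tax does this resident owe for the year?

$129,370

Regular income tax:
  $610,500 × 13% = $79,365

Alternative floor tax:
  Adjusted income: $610,500 + $81,000 + $69,500 = $761,000
  $761,000 × 17% = $129,370

$129,370 > $79,365, so the alternative floor tax is the binding amount.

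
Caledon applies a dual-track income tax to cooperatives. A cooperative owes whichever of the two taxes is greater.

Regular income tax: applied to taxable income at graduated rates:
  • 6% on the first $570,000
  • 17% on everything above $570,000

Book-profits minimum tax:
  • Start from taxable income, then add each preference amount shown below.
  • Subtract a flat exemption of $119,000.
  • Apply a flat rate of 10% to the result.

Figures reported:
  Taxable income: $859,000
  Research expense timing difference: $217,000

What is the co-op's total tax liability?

$95,700

Regular income tax:
  $570,000 × 6% = $34,200
  $289,000 × 17% = $49,130
  → $83,330

Book-profits minimum tax:
  Adjusted income: $859,000 + $217,000 = $1,076,000
  Less exemption $119,000 → base $957,000
  $957,000 × 10% = $95,700

$95,700 > $83,330, so the book-profits minimum tax is the binding amount.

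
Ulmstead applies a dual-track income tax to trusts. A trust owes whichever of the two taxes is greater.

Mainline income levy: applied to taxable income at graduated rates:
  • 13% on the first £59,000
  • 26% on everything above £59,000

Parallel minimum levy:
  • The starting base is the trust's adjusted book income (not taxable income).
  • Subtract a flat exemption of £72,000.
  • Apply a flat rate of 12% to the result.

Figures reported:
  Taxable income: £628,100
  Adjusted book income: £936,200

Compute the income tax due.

Mainline income levy:
  £59,000 × 13% = £7,670
  £569,100 × 26% = £147,966
  → £155,636

Parallel minimum levy:
  Base (adjusted book income): £936,200
  Less exemption £72,000 → base £864,200
  £864,200 × 12% = £103,704

£155,636 > £103,704, so the mainline income levy governs.

£155,636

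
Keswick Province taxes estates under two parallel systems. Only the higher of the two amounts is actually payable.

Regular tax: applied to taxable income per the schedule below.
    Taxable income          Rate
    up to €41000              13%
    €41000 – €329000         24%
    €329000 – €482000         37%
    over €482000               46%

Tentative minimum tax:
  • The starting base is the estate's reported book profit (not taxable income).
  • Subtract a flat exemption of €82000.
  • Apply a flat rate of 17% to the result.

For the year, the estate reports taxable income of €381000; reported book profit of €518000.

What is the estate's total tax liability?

€93690

Tentative minimum tax:
  Base (reported book profit): €518000
  Less exemption €82000 → base €436000
  €436000 × 17% = €74120

Regular tax:
  €41000 × 13% = €5330
  €288000 × 24% = €69120
  €52000 × 37% = €19240
  → €93690

€93690 > €74120, so the regular tax governs.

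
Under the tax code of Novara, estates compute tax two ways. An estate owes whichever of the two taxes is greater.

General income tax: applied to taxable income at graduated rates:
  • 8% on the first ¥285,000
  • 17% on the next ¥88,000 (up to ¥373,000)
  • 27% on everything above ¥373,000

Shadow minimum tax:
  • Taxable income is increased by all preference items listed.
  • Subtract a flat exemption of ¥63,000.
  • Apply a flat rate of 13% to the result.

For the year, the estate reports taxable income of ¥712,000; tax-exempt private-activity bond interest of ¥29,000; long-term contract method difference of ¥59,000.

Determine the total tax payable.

¥129,290

General income tax:
  ¥285,000 × 8% = ¥22,800
  ¥88,000 × 17% = ¥14,960
  ¥339,000 × 27% = ¥91,530
  → ¥129,290

Shadow minimum tax:
  Adjusted income: ¥712,000 + ¥29,000 + ¥59,000 = ¥800,000
  Less exemption ¥63,000 → base ¥737,000
  ¥737,000 × 13% = ¥95,810

¥129,290 > ¥95,810, so the general income tax governs.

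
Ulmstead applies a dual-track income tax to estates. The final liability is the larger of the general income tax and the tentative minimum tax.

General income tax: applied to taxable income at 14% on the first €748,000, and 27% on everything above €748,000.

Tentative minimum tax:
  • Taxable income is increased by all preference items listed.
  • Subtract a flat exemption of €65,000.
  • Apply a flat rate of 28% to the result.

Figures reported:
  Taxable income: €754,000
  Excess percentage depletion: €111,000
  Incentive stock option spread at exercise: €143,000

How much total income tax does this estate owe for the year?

€264,040

Tentative minimum tax:
  Adjusted income: €754,000 + €111,000 + €143,000 = €1,008,000
  Less exemption €65,000 → base €943,000
  €943,000 × 28% = €264,040

General income tax:
  €748,000 × 14% = €104,720
  €6,000 × 27% = €1,620
  → €106,340

€264,040 > €106,340, so the tentative minimum tax is the binding amount.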